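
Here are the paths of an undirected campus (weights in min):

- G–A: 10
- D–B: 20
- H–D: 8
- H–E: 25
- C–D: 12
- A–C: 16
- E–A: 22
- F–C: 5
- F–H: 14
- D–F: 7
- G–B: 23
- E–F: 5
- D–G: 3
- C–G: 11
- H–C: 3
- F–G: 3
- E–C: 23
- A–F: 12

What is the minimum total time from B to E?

Candidate routes:
B → G → F → E: 23+3+5 = 31
B → G → D → F → E: 23+3+7+5 = 38
B → D → H → C → F → E: 20+8+3+5+5 = 41
B → D → F → E: 20+7+5 = 32
Cheapest is B → G → F → E at 31 min.

31 min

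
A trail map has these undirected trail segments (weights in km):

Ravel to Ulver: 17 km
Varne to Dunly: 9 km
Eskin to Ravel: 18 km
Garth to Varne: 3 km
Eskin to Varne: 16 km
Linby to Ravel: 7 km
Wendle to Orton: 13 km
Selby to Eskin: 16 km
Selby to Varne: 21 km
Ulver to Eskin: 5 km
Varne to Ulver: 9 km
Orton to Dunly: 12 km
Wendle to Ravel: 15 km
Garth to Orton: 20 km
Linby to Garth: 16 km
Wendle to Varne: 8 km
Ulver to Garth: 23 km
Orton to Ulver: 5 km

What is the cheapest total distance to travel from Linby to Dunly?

28 km

Settle nodes by increasing distance from Linby:
Linby: 0
Ravel: 7  (via Linby)
Garth: 16  (via Linby)
Varne: 19  (via Garth)
Wendle: 22  (via Ravel)
Ulver: 24  (via Ravel)
Eskin: 25  (via Ravel)
Dunly: 28  (via Varne)
Shortest route: Linby → Garth → Varne → Dunly = 28 km.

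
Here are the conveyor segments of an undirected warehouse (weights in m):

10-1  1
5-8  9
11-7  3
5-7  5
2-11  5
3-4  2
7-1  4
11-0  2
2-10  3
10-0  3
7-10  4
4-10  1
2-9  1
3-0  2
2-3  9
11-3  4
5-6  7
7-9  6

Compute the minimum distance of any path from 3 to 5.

Compare a few routes:
3 - 4 - 10 - 1 - 7 - 5: 2+1+1+4+5 = 13
3 - 0 - 10 - 7 - 5: 2+3+4+5 = 14
3 - 4 - 10 - 7 - 5: 2+1+4+5 = 12
Cheapest is 3 - 4 - 10 - 7 - 5 at 12 m.

12 m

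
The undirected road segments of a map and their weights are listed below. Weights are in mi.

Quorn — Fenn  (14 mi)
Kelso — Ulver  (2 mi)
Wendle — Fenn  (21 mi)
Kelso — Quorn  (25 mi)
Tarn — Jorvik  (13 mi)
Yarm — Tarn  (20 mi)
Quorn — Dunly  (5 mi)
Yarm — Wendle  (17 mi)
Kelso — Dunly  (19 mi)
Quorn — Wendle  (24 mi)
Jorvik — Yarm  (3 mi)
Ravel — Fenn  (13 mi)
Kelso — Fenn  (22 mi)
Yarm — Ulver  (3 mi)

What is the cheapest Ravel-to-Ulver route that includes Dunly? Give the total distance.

Shortest Ravel→Dunly: Ravel → Fenn → Quorn → Dunly = 32
Best Dunly to Ulver: Dunly → Kelso → Ulver costing 21
Total via Dunly: 32 + 21 = 53 mi.

53 mi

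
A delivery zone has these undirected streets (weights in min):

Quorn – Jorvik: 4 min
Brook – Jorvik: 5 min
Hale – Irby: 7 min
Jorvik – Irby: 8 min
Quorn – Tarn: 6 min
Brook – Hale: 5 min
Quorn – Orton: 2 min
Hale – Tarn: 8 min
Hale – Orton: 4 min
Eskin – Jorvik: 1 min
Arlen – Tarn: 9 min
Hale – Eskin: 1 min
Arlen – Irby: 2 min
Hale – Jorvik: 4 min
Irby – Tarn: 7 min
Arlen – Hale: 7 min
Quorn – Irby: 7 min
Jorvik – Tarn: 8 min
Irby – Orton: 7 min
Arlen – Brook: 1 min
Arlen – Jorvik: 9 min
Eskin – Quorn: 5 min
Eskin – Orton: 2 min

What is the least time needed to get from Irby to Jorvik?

8 min

Settle nodes by increasing distance from Irby:
Irby: 0
Arlen: 2  (via Irby)
Brook: 3  (via Arlen)
Orton: 7  (via Irby)
Quorn: 7  (via Irby)
Hale: 7  (via Irby)
Tarn: 7  (via Irby)
Jorvik: 8  (via Irby)
Shortest route: Irby → Jorvik = 8 min.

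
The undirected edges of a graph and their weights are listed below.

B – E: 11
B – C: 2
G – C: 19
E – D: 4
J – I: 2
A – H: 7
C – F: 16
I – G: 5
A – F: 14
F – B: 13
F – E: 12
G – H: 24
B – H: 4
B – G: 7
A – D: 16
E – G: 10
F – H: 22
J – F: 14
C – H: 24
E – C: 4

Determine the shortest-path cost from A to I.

Shortest distances from A:
A: 0
H: 7  (via A)
B: 11  (via H)
C: 13  (via B)
F: 14  (via A)
D: 16  (via A)
E: 17  (via C)
G: 18  (via B)
I: 23  (via G)
Shortest route: A–H–B–G–I = 23.

23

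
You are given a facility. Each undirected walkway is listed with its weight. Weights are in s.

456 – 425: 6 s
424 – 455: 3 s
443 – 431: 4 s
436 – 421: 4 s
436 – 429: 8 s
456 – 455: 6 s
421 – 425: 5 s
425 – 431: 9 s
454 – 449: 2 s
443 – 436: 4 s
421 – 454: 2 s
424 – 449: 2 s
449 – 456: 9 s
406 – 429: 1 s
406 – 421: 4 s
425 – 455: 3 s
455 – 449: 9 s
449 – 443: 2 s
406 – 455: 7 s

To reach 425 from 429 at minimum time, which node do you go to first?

Enumerating some paths:
429 → 406 → 421 → 425: 1+4+5 = 10
429 → 436 → 421 → 425: 8+4+5 = 17
429 → 406 → 455 → 425: 1+7+3 = 11
429 → 406 → 421 → 454 → 449 → 424 → 455 → 425: 1+4+2+2+2+3+3 = 17
The minimum is 10 s via 429 → 406 → 421 → 425.
So from 429 the first move is to 406.

406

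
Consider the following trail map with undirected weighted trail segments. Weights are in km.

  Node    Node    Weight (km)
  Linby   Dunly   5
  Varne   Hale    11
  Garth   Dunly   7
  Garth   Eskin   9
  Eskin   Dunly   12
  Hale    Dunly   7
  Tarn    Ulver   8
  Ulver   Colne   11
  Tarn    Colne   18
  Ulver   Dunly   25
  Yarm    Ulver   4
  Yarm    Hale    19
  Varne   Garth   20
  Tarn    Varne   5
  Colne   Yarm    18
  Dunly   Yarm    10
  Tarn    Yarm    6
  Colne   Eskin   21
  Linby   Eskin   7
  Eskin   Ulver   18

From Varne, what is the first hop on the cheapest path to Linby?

Compare a few routes:
Varne–Hale–Dunly–Linby: 11+7+5 = 23
Varne–Tarn–Yarm–Dunly–Linby: 5+6+10+5 = 26
The minimum is 23 km via Varne–Hale–Dunly–Linby.
So from Varne the first move is to Hale.

Hale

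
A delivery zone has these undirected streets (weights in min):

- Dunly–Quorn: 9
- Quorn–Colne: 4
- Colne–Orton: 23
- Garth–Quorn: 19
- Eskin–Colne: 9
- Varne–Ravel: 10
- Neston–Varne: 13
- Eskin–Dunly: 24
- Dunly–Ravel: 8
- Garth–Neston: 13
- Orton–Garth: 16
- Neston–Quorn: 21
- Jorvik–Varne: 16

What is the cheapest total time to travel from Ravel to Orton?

44 min

Shortest distances from Ravel:
Ravel: 0
Dunly: 8  (via Ravel)
Varne: 10  (via Ravel)
Quorn: 17  (via Dunly)
Colne: 21  (via Quorn)
Neston: 23  (via Varne)
Jorvik: 26  (via Varne)
Eskin: 30  (via Colne)
Garth: 36  (via Quorn)
Orton: 44  (via Colne)
Shortest route: Ravel–Dunly–Quorn–Colne–Orton = 44 min.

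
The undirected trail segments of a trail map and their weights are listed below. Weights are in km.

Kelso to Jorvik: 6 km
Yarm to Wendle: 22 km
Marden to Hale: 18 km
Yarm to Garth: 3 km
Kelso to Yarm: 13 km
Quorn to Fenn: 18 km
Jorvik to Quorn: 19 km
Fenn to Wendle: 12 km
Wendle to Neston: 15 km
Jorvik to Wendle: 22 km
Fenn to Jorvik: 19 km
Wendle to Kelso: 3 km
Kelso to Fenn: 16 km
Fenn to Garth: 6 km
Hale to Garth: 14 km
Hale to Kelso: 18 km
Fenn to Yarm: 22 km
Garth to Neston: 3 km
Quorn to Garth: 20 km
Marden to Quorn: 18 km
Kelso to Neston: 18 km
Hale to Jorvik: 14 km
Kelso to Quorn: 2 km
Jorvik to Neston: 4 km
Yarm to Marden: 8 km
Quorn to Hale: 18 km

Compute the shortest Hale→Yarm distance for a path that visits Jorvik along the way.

Shortest Hale→Jorvik: Hale → Jorvik = 14
Best Jorvik to Yarm: Jorvik → Neston → Garth → Yarm costing 10
Total via Jorvik: 14 + 10 = 24 km.

24 km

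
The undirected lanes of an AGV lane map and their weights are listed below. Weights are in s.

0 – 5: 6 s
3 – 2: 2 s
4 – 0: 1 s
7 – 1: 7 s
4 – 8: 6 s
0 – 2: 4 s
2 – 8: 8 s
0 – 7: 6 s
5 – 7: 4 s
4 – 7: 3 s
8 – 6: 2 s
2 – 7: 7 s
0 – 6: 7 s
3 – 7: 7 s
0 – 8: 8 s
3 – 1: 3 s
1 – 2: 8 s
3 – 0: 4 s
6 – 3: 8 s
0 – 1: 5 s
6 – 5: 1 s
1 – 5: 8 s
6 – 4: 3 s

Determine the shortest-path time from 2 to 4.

Settle nodes by increasing distance from 2:
2: 0
3: 2  (via 2)
0: 4  (via 2)
1: 5  (via 3)
4: 5  (via 0)
Shortest route: 2–0–4 = 5 s.

5 s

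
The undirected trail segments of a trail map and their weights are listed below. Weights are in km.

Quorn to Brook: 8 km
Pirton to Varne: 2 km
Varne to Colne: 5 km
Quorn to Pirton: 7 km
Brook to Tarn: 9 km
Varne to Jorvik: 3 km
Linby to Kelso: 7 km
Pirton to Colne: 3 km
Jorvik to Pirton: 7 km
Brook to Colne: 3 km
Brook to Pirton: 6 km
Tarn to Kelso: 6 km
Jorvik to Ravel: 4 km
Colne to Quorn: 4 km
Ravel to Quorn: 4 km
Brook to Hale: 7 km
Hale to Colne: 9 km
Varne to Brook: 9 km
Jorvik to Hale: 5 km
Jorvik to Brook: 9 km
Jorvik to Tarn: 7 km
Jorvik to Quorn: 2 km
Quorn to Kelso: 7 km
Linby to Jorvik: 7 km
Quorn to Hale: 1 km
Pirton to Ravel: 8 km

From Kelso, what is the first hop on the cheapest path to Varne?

Enumerating some paths:
Kelso - Quorn - Hale - Jorvik - Varne: 7+1+5+3 = 16
Kelso - Quorn - Jorvik - Varne: 7+2+3 = 12
Kelso - Quorn - Colne - Pirton - Varne: 7+4+3+2 = 16
Cheapest is Kelso - Quorn - Jorvik - Varne at 12 km.
So from Kelso the first move is to Quorn.

Quorn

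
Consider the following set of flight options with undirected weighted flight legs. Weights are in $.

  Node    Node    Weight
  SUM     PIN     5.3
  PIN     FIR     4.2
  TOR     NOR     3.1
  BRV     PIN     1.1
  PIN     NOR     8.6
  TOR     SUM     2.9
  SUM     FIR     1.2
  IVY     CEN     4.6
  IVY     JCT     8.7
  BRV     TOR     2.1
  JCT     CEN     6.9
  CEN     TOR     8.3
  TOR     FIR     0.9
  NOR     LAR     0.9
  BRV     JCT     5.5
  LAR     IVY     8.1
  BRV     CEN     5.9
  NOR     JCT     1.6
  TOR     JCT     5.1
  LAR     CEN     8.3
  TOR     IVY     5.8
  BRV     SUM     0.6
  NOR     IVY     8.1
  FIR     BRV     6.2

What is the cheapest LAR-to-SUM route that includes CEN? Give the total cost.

$14.8

Shortest LAR→CEN: LAR → CEN = 8.3
Shortest CEN→SUM: CEN → BRV → SUM = 6.5
Total via CEN: 8.3 + 6.5 = $14.8.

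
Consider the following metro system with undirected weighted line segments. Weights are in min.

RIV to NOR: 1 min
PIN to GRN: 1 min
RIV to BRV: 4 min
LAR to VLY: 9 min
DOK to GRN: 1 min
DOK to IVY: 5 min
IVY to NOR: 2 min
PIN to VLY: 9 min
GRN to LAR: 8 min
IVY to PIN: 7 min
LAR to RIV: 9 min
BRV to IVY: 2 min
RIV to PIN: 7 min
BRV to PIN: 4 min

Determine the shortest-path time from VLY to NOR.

17 min

Candidate routes:
VLY - PIN - IVY - NOR: 9+7+2 = 18
VLY - PIN - GRN - DOK - IVY - NOR: 9+1+1+5+2 = 18
VLY - PIN - BRV - RIV - NOR: 9+4+4+1 = 18
VLY - PIN - BRV - IVY - NOR: 9+4+2+2 = 17
Cheapest is VLY - PIN - BRV - IVY - NOR at 17 min.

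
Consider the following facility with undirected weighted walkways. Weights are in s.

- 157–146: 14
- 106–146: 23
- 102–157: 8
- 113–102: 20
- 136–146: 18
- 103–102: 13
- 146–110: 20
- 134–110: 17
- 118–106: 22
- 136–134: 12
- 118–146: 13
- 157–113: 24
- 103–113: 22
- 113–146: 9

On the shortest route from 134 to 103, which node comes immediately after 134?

136

Enumerating some paths:
134–136–146–113–103: 12+18+9+22 = 61
134–136–146–157–102–103: 12+18+14+8+13 = 65
134–110–146–113–103: 17+20+9+22 = 68
Cheapest is 134–136–146–113–103 at 61 s.
So from 134 the first move is to 136.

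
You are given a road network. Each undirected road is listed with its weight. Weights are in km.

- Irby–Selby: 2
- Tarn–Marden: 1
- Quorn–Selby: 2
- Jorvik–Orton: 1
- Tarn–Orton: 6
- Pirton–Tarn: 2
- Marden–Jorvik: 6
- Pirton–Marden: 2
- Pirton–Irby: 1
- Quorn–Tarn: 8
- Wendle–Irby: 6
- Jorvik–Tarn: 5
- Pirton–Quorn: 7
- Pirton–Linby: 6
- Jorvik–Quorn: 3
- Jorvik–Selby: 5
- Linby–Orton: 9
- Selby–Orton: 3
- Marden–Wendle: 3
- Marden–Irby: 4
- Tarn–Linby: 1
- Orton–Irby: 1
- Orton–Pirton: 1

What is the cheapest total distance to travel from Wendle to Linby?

Running Dijkstra from Wendle:
Wendle: 0
Marden: 3  (via Wendle)
Tarn: 4  (via Marden)
Linby: 5  (via Tarn)
Shortest route: Wendle → Marden → Tarn → Linby = 5 km.

5 km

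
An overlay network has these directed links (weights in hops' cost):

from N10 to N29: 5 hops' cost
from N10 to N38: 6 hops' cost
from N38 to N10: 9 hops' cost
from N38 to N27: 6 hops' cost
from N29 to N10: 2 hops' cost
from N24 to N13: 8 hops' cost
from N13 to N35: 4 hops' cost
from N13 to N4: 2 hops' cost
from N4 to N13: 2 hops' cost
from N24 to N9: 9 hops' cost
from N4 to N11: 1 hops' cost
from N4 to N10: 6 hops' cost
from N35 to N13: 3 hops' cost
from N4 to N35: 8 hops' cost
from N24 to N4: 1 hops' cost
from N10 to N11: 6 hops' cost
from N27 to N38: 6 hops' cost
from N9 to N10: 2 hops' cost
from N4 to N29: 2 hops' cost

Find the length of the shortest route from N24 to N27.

17 hops' cost

Compare a few routes:
N24–N4–N10–N38–N27: 1+6+6+6 = 19
N24–N4–N29–N10–N38–N27: 1+2+2+6+6 = 17
Cheapest is N24–N4–N29–N10–N38–N27 at 17 hops' cost.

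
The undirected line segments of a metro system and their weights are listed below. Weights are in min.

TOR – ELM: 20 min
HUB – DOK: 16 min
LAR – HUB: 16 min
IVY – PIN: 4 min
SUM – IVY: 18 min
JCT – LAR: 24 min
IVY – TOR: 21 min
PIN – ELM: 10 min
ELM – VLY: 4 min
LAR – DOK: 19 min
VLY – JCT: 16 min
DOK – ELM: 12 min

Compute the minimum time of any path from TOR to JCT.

40 min

Candidate routes:
TOR → ELM → DOK → LAR → JCT: 20+12+19+24 = 75
TOR → ELM → VLY → JCT: 20+4+16 = 40
TOR → IVY → PIN → ELM → VLY → JCT: 21+4+10+4+16 = 55
The minimum is 40 min via TOR → ELM → VLY → JCT.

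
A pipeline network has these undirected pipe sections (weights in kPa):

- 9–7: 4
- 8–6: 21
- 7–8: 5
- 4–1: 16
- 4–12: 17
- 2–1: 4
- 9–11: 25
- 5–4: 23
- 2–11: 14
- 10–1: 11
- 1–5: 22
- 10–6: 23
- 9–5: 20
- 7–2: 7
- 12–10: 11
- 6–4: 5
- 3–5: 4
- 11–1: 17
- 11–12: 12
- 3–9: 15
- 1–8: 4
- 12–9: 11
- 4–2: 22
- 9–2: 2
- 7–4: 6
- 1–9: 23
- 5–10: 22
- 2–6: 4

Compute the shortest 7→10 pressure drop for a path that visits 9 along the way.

21 kPa

Shortest 7→9: 7 → 9 = 4
Shortest 9→10: 9 → 2 → 1 → 10 = 17
Total via 9: 4 + 17 = 21 kPa.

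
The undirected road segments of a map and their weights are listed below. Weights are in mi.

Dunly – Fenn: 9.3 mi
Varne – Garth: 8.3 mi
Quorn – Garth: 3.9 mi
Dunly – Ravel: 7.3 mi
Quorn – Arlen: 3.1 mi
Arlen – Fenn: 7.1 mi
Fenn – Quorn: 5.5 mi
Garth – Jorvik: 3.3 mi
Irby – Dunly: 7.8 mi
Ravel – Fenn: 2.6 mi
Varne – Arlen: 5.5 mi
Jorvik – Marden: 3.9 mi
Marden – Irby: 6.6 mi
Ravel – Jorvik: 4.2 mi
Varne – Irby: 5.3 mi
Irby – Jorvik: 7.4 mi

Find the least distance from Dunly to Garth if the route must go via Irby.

18.5 mi

Best Dunly to Irby: Dunly–Irby costing 7.8
Best Irby to Garth: Irby–Jorvik–Garth costing 10.7
Total via Irby: 7.8 + 10.7 = 18.5 mi.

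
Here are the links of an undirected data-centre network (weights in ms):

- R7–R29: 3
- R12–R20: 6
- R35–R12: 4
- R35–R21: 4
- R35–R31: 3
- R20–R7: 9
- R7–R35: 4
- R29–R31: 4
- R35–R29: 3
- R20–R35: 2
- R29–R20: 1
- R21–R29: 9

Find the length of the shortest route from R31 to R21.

Shortest distances from R31:
R31: 0
R35: 3  (via R31)
R29: 4  (via R31)
R20: 5  (via R35)
R21: 7  (via R35)
Shortest route: R31 → R35 → R21 = 7 ms.

7 ms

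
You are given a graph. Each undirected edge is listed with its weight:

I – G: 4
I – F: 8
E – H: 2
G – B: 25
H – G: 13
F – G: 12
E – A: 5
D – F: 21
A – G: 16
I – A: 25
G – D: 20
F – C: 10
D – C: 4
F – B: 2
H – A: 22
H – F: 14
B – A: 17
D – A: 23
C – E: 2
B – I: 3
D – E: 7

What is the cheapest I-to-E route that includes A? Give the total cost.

Shortest I→A: I → B → A = 20
Shortest A→E: A → E = 5
Total via A: 20 + 5 = 25.

25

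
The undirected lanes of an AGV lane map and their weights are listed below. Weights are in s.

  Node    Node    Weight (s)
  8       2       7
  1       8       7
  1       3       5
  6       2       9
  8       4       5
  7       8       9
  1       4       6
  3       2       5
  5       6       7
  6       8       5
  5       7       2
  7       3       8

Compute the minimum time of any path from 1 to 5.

Shortest distances from 1:
1: 0
3: 5  (via 1)
4: 6  (via 1)
8: 7  (via 1)
2: 10  (via 3)
6: 12  (via 8)
7: 13  (via 3)
5: 15  (via 7)
Shortest route: 1 → 3 → 7 → 5 = 15 s.

15 s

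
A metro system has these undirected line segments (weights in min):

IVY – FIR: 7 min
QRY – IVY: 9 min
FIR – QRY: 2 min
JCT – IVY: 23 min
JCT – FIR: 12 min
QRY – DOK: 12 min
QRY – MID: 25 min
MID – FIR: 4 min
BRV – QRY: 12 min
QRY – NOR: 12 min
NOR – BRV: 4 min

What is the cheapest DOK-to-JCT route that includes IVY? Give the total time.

Shortest DOK→IVY: DOK → QRY → IVY = 21
Shortest IVY→JCT: IVY → FIR → JCT = 19
Total via IVY: 21 + 19 = 40 min.

40 min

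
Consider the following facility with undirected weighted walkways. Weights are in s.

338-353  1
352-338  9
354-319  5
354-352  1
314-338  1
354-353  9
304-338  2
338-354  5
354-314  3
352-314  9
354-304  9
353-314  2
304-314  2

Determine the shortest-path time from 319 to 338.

9 s

Enumerating some paths:
319 - 354 - 314 - 353 - 338: 5+3+2+1 = 11
319 - 354 - 338: 5+5 = 10
319 - 354 - 314 - 338: 5+3+1 = 9
Cheapest is 319 - 354 - 314 - 338 at 9 s.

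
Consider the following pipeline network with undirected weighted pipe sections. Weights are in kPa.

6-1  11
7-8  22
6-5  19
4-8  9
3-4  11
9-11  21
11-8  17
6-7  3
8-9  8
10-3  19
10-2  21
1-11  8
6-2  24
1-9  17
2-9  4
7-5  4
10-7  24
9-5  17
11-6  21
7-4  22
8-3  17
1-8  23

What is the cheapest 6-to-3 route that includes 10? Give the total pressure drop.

46 kPa

Best 6 to 10: 6 → 7 → 10 costing 27
Best 10 to 3: 10 → 3 costing 19
Total via 10: 27 + 19 = 46 kPa.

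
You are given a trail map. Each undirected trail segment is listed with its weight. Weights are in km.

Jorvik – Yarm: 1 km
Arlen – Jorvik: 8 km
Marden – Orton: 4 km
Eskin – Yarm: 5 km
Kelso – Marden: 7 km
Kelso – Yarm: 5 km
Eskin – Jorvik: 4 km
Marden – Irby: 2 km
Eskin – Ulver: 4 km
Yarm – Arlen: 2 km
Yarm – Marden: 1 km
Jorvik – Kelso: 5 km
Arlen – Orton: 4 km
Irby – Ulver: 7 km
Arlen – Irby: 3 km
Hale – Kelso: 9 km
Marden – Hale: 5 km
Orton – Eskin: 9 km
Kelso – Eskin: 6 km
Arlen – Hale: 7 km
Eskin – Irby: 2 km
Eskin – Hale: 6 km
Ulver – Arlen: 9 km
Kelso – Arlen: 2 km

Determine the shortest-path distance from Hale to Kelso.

Settle nodes by increasing distance from Hale:
Hale: 0
Marden: 5  (via Hale)
Yarm: 6  (via Marden)
Eskin: 6  (via Hale)
Jorvik: 7  (via Yarm)
Irby: 7  (via Marden)
Arlen: 7  (via Hale)
Orton: 9  (via Marden)
Kelso: 9  (via Hale)
Shortest route: Hale → Kelso = 9 km.

9 km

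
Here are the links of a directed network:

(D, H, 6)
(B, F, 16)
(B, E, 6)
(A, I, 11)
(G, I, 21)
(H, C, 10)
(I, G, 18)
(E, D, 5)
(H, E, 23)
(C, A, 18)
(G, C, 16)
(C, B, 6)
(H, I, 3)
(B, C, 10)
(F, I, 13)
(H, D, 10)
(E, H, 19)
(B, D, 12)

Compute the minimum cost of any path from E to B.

Settle nodes by increasing distance from E:
E: 0
D: 5  (via E)
H: 11  (via D)
I: 14  (via H)
C: 21  (via H)
B: 27  (via C)
Shortest route: E–D–H–C–B = 27.

27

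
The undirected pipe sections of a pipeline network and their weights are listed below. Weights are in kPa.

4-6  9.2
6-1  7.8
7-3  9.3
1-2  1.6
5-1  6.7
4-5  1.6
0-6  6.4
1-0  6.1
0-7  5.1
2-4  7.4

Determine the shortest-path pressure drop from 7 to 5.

Settle nodes by increasing distance from 7:
7: 0
0: 5.1  (via 7)
3: 9.3  (via 7)
1: 11.2  (via 0)
6: 11.5  (via 0)
2: 12.8  (via 1)
5: 17.9  (via 1)
Shortest route: 7 → 0 → 1 → 5 = 17.9 kPa.

17.9 kPa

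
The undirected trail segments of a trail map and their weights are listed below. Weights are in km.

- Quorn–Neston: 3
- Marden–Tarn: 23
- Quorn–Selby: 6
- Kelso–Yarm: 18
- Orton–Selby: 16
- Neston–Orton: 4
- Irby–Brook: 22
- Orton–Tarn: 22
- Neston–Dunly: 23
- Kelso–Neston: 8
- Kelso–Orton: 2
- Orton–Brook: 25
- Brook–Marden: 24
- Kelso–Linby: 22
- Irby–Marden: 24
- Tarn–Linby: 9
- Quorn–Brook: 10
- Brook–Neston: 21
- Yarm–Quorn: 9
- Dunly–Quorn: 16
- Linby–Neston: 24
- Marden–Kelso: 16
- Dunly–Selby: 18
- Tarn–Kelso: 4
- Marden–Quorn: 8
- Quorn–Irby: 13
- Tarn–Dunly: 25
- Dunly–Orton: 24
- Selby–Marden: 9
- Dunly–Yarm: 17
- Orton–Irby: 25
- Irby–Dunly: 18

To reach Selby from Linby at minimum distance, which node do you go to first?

Candidate routes:
Linby–Tarn–Kelso–Neston–Quorn–Selby: 9+4+8+3+6 = 30
Linby–Tarn–Kelso–Orton–Neston–Quorn–Selby: 9+4+2+4+3+6 = 28
Cheapest is Linby–Tarn–Kelso–Orton–Neston–Quorn–Selby at 28 km.
So from Linby the first move is to Tarn.

Tarn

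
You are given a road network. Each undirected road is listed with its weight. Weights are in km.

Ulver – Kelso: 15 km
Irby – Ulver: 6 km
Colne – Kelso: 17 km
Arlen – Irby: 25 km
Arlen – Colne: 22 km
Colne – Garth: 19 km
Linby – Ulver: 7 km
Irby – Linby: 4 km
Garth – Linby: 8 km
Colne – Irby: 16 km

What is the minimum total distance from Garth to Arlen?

37 km

Running Dijkstra from Garth:
Garth: 0
Linby: 8  (via Garth)
Irby: 12  (via Linby)
Ulver: 15  (via Linby)
Colne: 19  (via Garth)
Kelso: 30  (via Ulver)
Arlen: 37  (via Irby)
Shortest route: Garth → Linby → Irby → Arlen = 37 km.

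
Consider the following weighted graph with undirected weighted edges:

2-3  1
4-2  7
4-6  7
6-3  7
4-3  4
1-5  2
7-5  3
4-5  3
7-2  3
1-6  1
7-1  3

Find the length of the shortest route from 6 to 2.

Shortest distances from 6:
6: 0
1: 1  (via 6)
5: 3  (via 1)
7: 4  (via 1)
4: 6  (via 5)
2: 7  (via 7)
Shortest route: 6 → 1 → 7 → 2 = 7.

7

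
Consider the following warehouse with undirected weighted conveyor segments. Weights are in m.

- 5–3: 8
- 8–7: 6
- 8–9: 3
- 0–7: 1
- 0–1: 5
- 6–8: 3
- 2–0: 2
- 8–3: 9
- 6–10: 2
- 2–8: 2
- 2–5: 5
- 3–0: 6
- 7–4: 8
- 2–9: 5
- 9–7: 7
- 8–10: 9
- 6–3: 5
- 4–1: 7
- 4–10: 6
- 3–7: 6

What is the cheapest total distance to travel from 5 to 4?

Candidate routes:
5 → 2 → 0 → 7 → 4: 5+2+1+8 = 16
5 → 2 → 0 → 1 → 4: 5+2+5+7 = 19
5 → 2 → 8 → 6 → 10 → 4: 5+2+3+2+6 = 18
Cheapest is 5 → 2 → 0 → 7 → 4 at 16 m.

16 m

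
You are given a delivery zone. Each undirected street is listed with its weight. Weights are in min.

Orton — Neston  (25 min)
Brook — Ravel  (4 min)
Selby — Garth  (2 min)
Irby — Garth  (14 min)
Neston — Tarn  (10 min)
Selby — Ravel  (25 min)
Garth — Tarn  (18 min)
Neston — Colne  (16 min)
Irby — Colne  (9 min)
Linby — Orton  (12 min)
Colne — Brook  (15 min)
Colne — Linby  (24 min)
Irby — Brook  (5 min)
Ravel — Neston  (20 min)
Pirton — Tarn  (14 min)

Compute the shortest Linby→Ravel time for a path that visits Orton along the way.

Best Linby to Orton: Linby–Orton costing 12
Shortest Orton→Ravel: Orton–Neston–Ravel = 45
Total via Orton: 12 + 45 = 57 min.

57 min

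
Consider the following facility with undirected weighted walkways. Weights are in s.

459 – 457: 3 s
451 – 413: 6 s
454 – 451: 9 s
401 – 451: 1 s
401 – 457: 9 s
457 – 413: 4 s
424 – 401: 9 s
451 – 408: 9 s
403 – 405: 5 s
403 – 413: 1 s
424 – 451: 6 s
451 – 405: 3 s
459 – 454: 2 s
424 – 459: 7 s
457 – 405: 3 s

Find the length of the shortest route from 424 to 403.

Settle nodes by increasing distance from 424:
424: 0
451: 6  (via 424)
459: 7  (via 424)
401: 7  (via 451)
454: 9  (via 459)
405: 9  (via 451)
457: 10  (via 459)
413: 12  (via 451)
403: 13  (via 413)
Shortest route: 424 → 451 → 413 → 403 = 13 s.

13 s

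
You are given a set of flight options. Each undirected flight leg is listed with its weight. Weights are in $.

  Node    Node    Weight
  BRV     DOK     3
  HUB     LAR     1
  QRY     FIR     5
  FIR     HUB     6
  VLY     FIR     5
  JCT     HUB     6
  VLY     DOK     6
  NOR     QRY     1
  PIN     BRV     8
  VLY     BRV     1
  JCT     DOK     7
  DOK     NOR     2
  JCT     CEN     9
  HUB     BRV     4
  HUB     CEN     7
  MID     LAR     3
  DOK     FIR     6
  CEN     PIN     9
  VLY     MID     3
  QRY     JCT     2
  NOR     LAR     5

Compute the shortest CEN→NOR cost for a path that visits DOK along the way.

Best CEN to DOK: CEN → HUB → BRV → DOK costing 14
Shortest DOK→NOR: DOK → NOR = 2
Total via DOK: 14 + 2 = $16.

$16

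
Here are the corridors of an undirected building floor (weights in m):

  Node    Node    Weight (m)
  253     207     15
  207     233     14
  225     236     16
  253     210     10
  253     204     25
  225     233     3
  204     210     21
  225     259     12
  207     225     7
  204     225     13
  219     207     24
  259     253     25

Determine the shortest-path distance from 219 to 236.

47 m

Candidate routes:
219 - 207 - 233 - 225 - 236: 24+14+3+16 = 57
219 - 207 - 225 - 236: 24+7+16 = 47
The minimum is 47 m via 219 - 207 - 225 - 236.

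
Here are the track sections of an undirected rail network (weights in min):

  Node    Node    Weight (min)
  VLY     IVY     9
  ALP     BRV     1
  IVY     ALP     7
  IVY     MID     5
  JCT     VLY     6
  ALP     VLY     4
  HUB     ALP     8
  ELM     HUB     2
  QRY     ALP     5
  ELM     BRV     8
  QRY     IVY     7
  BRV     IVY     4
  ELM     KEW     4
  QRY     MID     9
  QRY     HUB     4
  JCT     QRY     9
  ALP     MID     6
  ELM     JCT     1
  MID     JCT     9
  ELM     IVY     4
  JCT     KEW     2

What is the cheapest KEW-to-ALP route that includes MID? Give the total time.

17 min

Shortest KEW→MID: KEW–JCT–MID = 11
Best MID to ALP: MID–ALP costing 6
Total via MID: 11 + 6 = 17 min.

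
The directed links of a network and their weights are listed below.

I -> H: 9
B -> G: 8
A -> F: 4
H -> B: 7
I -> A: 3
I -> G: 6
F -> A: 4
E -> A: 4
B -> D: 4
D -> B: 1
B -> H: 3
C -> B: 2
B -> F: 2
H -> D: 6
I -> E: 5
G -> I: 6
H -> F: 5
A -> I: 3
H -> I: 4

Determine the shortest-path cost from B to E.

12

Candidate routes:
B–F–A–I–E: 2+4+3+5 = 14
B–H–I–E: 3+4+5 = 12
B–G–I–E: 8+6+5 = 19
The minimum is 12 via B–H–I–E.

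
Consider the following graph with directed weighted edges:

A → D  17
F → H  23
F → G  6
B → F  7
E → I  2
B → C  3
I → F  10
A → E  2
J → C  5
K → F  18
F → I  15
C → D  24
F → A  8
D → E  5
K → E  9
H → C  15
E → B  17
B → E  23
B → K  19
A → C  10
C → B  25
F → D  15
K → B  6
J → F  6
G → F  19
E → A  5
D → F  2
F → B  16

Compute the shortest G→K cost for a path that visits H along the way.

Best G to H: G → F → H costing 42
Shortest H→K: H → C → B → K = 59
Total via H: 42 + 59 = 101.

101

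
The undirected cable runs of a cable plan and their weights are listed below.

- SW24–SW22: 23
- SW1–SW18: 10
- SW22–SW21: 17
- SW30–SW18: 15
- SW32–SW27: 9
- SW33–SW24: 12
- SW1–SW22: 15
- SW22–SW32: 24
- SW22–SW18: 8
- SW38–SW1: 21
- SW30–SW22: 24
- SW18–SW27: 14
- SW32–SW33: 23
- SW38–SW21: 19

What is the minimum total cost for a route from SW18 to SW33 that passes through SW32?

46

Shortest SW18→SW32: SW18 → SW27 → SW32 = 23
Best SW32 to SW33: SW32 → SW33 costing 23
Total via SW32: 23 + 23 = 46.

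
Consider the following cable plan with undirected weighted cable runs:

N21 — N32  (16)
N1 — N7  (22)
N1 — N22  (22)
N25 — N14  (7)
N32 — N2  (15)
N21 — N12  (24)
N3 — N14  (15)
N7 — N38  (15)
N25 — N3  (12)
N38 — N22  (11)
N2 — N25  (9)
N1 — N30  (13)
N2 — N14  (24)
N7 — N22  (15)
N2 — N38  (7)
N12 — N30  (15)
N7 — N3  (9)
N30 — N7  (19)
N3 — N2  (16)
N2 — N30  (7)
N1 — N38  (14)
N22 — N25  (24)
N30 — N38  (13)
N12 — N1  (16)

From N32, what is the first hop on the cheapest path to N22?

Candidate routes:
N32–N2–N30–N38–N22: 15+7+13+11 = 46
N32–N2–N38–N22: 15+7+11 = 33
Cheapest is N32–N2–N38–N22 at 33.
So from N32 the first move is to N2.

N2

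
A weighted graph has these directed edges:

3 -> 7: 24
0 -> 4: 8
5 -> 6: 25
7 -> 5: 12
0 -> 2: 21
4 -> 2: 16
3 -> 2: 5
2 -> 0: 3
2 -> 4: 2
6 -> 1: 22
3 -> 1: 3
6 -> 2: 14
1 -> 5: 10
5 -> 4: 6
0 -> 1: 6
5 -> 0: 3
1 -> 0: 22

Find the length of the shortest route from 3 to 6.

Running Dijkstra from 3:
3: 0
1: 3  (via 3)
2: 5  (via 3)
4: 7  (via 2)
0: 8  (via 2)
5: 13  (via 1)
7: 24  (via 3)
6: 38  (via 5)
Shortest route: 3–1–5–6 = 38.

38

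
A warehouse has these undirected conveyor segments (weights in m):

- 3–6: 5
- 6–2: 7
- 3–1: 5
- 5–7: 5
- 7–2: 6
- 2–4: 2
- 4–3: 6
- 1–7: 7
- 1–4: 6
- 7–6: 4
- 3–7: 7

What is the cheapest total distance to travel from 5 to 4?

Compare a few routes:
5 → 7 → 2 → 4: 5+6+2 = 13
5 → 7 → 1 → 4: 5+7+6 = 18
5 → 7 → 6 → 2 → 4: 5+4+7+2 = 18
The minimum is 13 m via 5 → 7 → 2 → 4.

13 m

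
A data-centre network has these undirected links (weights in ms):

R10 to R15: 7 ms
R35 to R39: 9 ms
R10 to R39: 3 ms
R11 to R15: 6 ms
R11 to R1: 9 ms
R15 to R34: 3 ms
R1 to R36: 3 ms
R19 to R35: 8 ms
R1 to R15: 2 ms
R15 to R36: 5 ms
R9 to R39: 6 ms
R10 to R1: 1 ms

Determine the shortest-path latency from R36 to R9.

13 ms

Running Dijkstra from R36:
R36: 0
R1: 3  (via R36)
R10: 4  (via R1)
R15: 5  (via R36)
R39: 7  (via R10)
R34: 8  (via R15)
R11: 11  (via R15)
R9: 13  (via R39)
Shortest route: R36–R1–R10–R39–R9 = 13 ms.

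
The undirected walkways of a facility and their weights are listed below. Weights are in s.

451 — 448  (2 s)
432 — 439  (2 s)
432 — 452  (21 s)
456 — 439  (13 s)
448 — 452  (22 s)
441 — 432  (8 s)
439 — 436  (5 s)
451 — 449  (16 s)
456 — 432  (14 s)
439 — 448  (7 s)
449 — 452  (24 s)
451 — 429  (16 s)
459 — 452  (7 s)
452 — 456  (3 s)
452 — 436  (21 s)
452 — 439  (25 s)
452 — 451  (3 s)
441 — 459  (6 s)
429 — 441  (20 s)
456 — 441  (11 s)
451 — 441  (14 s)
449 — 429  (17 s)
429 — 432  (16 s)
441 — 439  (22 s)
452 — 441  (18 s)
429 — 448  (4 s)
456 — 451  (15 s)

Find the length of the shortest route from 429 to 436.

16 s

Enumerating some paths:
429–432–439–436: 16+2+5 = 23
429–448–439–436: 4+7+5 = 16
429–448–451–452–456–439–436: 4+2+3+3+13+5 = 30
429–448–451–452–436: 4+2+3+21 = 30
Cheapest is 429–448–439–436 at 16 s.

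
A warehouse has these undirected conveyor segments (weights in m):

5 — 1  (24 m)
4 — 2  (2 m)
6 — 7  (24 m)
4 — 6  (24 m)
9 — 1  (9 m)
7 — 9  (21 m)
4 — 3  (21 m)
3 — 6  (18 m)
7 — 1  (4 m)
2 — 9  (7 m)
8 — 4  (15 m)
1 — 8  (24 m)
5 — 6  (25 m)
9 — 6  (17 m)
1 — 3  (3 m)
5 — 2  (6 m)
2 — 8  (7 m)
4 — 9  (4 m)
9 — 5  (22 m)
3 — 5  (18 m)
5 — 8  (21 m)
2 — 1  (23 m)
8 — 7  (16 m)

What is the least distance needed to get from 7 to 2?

19 m

Candidate routes:
7 → 1 → 9 → 2: 4+9+7 = 20
7 → 1 → 9 → 4 → 2: 4+9+4+2 = 19
The minimum is 19 m via 7 → 1 → 9 → 4 → 2.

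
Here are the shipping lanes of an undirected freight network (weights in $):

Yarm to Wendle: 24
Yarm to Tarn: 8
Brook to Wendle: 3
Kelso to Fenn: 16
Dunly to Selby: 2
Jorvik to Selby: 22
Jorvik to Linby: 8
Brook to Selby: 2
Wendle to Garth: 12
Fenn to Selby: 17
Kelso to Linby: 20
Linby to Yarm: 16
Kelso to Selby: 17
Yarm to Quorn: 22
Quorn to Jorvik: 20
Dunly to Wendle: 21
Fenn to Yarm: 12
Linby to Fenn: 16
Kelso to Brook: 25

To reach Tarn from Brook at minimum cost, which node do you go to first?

Wendle

Candidate routes:
Brook - Wendle - Yarm - Tarn: 3+24+8 = 35
Brook - Selby - Fenn - Yarm - Tarn: 2+17+12+8 = 39
Brook - Selby - Kelso - Fenn - Yarm - Tarn: 2+17+16+12+8 = 55
The minimum is $35 via Brook - Wendle - Yarm - Tarn.
So from Brook the first move is to Wendle.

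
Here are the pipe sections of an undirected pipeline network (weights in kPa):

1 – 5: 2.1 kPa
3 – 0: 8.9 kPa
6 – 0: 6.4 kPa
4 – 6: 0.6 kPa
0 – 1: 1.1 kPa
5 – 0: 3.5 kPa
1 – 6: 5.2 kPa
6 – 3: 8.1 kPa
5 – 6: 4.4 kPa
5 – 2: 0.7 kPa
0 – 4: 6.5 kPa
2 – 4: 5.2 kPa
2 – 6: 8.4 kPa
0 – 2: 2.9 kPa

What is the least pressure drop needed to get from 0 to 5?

Running Dijkstra from 0:
0: 0
1: 1.1  (via 0)
2: 2.9  (via 0)
5: 3.2  (via 1)
Shortest route: 0 → 1 → 5 = 3.2 kPa.

3.2 kPa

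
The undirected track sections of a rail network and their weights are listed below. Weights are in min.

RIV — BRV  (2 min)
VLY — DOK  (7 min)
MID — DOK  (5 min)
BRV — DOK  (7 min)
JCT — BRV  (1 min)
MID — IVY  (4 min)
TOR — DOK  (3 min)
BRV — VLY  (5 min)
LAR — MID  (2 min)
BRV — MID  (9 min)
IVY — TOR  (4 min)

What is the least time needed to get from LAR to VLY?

Shortest distances from LAR:
LAR: 0
MID: 2  (via LAR)
IVY: 6  (via MID)
DOK: 7  (via MID)
TOR: 10  (via IVY)
BRV: 11  (via MID)
JCT: 12  (via BRV)
RIV: 13  (via BRV)
VLY: 14  (via DOK)
Shortest route: LAR → MID → DOK → VLY = 14 min.

14 min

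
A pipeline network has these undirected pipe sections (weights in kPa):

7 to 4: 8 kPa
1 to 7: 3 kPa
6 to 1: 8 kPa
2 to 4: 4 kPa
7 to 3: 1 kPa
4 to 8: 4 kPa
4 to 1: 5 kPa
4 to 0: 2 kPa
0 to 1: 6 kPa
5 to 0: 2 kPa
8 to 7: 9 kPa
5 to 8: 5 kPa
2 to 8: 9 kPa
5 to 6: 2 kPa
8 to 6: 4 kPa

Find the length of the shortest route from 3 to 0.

10 kPa

Shortest distances from 3:
3: 0
7: 1  (via 3)
1: 4  (via 7)
4: 9  (via 7)
0: 10  (via 1)
Shortest route: 3 → 7 → 1 → 0 = 10 kPa.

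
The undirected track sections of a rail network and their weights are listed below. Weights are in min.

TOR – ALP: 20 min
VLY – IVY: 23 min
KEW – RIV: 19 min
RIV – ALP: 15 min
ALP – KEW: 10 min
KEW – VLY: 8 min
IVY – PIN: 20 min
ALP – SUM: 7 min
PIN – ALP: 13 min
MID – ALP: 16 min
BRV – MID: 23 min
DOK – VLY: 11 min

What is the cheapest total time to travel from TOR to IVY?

Running Dijkstra from TOR:
TOR: 0
ALP: 20  (via TOR)
SUM: 27  (via ALP)
KEW: 30  (via ALP)
PIN: 33  (via ALP)
RIV: 35  (via ALP)
MID: 36  (via ALP)
VLY: 38  (via KEW)
DOK: 49  (via VLY)
IVY: 53  (via PIN)
Shortest route: TOR–ALP–PIN–IVY = 53 min.

53 min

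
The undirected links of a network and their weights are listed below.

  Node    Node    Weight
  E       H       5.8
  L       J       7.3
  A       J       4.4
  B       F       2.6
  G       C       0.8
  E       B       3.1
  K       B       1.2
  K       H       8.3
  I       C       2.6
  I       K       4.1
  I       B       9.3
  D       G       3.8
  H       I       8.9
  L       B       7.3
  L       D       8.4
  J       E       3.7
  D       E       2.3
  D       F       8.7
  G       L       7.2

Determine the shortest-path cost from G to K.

7.5

Candidate routes:
G → D → E → B → K: 3.8+2.3+3.1+1.2 = 10.4
G → L → B → K: 7.2+7.3+1.2 = 15.7
G → C → I → B → K: 0.8+2.6+9.3+1.2 = 13.9
G → C → I → K: 0.8+2.6+4.1 = 7.5
Cheapest is G → C → I → K at 7.5.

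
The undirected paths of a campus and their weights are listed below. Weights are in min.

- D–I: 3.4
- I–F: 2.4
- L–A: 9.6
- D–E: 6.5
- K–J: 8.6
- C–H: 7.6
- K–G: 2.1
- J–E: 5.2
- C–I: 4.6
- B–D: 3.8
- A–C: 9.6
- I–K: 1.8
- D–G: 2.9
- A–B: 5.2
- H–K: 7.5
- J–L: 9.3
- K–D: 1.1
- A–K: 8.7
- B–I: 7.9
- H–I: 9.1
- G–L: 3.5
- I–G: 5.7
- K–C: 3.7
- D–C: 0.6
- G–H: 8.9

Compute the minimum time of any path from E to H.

14.7 min

Enumerating some paths:
E → D → C → H: 6.5+0.6+7.6 = 14.7
E → D → G → H: 6.5+2.9+8.9 = 18.3
E → D → K → H: 6.5+1.1+7.5 = 15.1
E → D → C → K → H: 6.5+0.6+3.7+7.5 = 18.3
Cheapest is E → D → C → H at 14.7 min.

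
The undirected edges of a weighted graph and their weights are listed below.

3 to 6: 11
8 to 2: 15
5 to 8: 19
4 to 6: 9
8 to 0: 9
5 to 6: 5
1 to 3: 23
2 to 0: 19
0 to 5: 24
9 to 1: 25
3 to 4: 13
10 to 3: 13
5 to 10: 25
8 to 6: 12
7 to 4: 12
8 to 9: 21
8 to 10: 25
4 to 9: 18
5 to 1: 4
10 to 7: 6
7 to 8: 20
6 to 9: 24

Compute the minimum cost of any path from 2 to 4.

36

Running Dijkstra from 2:
2: 0
8: 15  (via 2)
0: 19  (via 2)
6: 27  (via 8)
5: 32  (via 6)
7: 35  (via 8)
1: 36  (via 5)
4: 36  (via 6)
Shortest route: 2–8–6–4 = 36.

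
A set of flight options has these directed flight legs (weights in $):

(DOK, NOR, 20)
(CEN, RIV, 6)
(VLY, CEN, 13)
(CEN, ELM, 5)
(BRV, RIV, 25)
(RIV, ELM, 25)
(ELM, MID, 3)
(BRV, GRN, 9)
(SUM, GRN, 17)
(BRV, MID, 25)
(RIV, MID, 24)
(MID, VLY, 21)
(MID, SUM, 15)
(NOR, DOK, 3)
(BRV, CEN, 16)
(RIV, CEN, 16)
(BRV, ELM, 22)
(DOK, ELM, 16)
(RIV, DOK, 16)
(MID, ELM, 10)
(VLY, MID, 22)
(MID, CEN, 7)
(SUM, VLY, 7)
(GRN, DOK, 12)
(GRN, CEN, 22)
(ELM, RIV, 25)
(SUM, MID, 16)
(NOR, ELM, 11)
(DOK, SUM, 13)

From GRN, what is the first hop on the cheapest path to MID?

Enumerating some paths:
GRN → DOK → NOR → ELM → MID: 12+20+11+3 = 46
GRN → CEN → ELM → MID: 22+5+3 = 30
GRN → DOK → SUM → MID: 12+13+16 = 41
GRN → DOK → ELM → MID: 12+16+3 = 31
Cheapest is GRN → CEN → ELM → MID at $30.
So from GRN the first move is to CEN.

CEN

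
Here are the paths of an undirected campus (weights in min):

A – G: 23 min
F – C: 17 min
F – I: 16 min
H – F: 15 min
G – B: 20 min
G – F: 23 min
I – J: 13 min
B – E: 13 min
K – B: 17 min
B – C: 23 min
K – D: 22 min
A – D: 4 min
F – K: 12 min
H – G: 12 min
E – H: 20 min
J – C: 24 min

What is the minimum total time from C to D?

Enumerating some paths:
C–B–K–D: 23+17+22 = 62
C–F–G–A–D: 17+23+23+4 = 67
C–F–K–D: 17+12+22 = 51
Cheapest is C–F–K–D at 51 min.

51 min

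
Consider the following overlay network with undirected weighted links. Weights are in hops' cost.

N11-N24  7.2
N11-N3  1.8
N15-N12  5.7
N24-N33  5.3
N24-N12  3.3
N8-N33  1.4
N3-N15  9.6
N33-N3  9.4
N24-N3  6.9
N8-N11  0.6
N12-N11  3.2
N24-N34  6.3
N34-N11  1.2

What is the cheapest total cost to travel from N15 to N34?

10.1 hops' cost

Settle nodes by increasing distance from N15:
N15: 0
N12: 5.7  (via N15)
N11: 8.9  (via N12)
N24: 9  (via N12)
N8: 9.5  (via N11)
N3: 9.6  (via N15)
N34: 10.1  (via N11)
Shortest route: N15 → N12 → N11 → N34 = 10.1 hops' cost.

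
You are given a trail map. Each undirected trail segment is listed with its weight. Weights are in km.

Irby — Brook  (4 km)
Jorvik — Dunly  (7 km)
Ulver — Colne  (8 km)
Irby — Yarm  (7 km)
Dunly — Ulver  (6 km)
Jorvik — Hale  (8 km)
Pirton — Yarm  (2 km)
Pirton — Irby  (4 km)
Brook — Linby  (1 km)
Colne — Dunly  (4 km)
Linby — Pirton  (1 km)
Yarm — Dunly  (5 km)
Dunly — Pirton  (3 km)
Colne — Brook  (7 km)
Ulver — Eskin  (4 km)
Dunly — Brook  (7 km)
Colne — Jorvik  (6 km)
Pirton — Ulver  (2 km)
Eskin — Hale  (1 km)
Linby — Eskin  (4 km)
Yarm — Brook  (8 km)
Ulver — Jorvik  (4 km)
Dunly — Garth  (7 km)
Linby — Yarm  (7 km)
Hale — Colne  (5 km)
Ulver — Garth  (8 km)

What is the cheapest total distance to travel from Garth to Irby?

14 km

Shortest distances from Garth:
Garth: 0
Dunly: 7  (via Garth)
Ulver: 8  (via Garth)
Pirton: 10  (via Dunly)
Colne: 11  (via Dunly)
Linby: 11  (via Pirton)
Eskin: 12  (via Ulver)
Brook: 12  (via Linby)
Yarm: 12  (via Dunly)
Jorvik: 12  (via Ulver)
Hale: 13  (via Eskin)
Irby: 14  (via Pirton)
Shortest route: Garth–Dunly–Pirton–Irby = 14 km.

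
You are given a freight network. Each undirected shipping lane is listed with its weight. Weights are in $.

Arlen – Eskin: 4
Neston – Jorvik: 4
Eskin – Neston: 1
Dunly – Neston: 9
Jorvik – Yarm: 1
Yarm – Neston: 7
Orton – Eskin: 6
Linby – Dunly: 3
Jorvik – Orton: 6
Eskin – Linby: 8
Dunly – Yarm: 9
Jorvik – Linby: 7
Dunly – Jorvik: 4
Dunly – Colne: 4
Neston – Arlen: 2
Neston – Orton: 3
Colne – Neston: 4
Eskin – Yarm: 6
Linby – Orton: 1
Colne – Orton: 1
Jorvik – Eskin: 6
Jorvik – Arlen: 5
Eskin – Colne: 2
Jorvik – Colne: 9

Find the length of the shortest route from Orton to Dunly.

Compare a few routes:
Orton–Colne–Dunly: 1+4 = 5
Orton–Linby–Dunly: 1+3 = 4
Orton–Neston–Eskin–Colne–Dunly: 3+1+2+4 = 10
Cheapest is Orton–Linby–Dunly at $4.

$4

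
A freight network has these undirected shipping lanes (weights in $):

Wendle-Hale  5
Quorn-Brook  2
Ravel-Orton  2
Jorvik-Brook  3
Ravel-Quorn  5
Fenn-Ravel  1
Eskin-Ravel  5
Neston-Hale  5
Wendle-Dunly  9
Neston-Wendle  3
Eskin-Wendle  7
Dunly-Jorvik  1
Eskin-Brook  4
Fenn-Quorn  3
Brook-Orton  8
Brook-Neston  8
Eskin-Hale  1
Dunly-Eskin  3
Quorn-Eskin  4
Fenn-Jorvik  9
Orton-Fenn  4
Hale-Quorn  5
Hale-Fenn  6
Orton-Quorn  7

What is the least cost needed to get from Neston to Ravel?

$11

Candidate routes:
Neston–Hale–Eskin–Ravel: 5+1+5 = 11
Neston–Hale–Quorn–Fenn–Ravel: 5+5+3+1 = 14
Neston–Hale–Fenn–Ravel: 5+6+1 = 12
Cheapest is Neston–Hale–Eskin–Ravel at $11.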